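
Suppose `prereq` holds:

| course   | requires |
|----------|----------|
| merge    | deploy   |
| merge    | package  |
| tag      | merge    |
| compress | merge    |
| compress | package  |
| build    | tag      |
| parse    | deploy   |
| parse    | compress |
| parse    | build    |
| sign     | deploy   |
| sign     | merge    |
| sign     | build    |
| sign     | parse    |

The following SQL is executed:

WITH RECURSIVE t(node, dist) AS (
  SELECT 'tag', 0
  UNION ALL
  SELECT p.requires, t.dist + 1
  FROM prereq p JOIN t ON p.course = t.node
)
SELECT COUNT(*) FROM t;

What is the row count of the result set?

Base: (tag, dist=0).
Iteration 1: edges from {tag} -> (merge, dist=1).
Iteration 2: edges from {merge} -> (deploy, dist=2), (package, dist=2).
Iteration 3: no outgoing edges from {deploy,package}; recursion stops.
Total rows emitted: 4.

4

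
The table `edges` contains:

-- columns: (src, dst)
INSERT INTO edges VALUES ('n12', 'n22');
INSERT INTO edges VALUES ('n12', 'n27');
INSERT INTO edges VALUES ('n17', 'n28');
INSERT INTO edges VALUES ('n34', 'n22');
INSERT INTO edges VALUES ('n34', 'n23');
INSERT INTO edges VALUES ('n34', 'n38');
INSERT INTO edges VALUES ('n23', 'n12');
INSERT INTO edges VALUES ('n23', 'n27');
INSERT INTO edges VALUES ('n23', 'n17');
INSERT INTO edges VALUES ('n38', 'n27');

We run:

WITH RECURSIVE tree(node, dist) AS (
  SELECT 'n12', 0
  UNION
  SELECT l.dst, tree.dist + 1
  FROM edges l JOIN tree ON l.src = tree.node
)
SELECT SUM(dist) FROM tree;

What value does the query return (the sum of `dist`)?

Base: (n12, dist=0).
Iteration 1: edges from {n12} -> (n22, dist=1), (n27, dist=1).
Iteration 2: no outgoing edges from {n22,n27}; recursion stops.
SUM(dist) = 0 + 1 + 1 = 2.

2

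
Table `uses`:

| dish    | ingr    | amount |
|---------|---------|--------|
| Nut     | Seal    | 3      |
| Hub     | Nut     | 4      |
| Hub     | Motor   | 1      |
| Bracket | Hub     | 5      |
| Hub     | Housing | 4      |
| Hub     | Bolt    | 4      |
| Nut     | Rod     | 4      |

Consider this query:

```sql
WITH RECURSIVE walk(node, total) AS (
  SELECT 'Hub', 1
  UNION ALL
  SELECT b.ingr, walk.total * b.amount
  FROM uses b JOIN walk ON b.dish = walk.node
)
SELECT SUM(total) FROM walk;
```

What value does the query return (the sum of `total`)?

42

Base: (Hub, total=1).
Iteration 1: components of {Hub} -> Bolt = 1*4 = 4, Housing = 1*4 = 4, Motor = 1*1 = 1, Nut = 1*4 = 4.
Iteration 2: components of {Bolt,Housing,Motor,Nut} -> Rod = 4*4 = 16, Seal = 4*3 = 12.
Iteration 3: no further components; recursion stops.
SUM(total) = 1 + 1 + 4 + 4 + 4 + 16 + 12 = 42.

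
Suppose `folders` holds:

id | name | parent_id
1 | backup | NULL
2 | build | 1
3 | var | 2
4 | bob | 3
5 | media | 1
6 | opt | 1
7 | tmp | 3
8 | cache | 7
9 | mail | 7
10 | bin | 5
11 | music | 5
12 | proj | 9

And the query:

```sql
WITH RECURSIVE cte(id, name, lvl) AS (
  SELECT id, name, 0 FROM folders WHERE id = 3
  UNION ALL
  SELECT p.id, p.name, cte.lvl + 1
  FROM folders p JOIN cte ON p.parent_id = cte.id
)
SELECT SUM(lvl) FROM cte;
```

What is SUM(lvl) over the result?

9

Base: id=3 (var) at lvl 0.
Iteration 1: rows with parent_id in {3} -> bob (id 4, lvl 1), tmp (id 7, lvl 1).
Iteration 2: rows with parent_id in {4,7} -> cache (id 8, lvl 2), mail (id 9, lvl 2).
Iteration 3: rows with parent_id in {8,9} -> proj (id 12, lvl 3).
Iteration 4: no rows with parent_id in {12}; recursion stops.
SUM(lvl) = 0 + 1 + 1 + 2 + 2 + 3 = 9.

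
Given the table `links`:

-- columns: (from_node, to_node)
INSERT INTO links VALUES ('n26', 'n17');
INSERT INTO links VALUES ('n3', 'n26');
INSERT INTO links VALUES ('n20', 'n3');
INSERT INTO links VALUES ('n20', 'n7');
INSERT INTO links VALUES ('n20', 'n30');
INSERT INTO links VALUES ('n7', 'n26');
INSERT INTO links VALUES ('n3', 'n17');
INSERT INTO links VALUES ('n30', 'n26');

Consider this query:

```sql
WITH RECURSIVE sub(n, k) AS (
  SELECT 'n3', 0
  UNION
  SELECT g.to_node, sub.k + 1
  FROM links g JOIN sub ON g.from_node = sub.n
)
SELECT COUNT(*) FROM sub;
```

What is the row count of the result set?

4

Base: (n3, k=0).
Iteration 1: edges from {n3} -> (n17, k=1), (n26, k=1).
Iteration 2: edges from {n17,n26} -> (n17, k=2).
Iteration 3: no outgoing edges from {n17}; recursion stops.
Total rows emitted: 4.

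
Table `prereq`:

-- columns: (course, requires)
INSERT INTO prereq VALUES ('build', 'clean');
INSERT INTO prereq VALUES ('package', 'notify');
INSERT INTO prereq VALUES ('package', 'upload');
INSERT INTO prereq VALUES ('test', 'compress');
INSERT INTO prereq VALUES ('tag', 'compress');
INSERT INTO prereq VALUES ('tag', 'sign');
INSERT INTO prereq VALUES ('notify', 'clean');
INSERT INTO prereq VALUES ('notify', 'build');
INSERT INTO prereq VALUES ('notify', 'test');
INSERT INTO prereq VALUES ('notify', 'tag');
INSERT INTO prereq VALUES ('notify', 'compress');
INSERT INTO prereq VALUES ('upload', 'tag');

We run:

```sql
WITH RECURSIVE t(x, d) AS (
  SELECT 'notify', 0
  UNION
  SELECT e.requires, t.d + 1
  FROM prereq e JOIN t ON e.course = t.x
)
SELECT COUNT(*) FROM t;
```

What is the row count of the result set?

9

Base: (notify, d=0).
Iteration 1: edges from {notify} -> (build, d=1), (clean, d=1), (compress, d=1), (tag, d=1), (test, d=1).
Iteration 2: edges from {build,clean,compress,tag,test} -> (clean, d=2), (compress, d=2), (sign, d=2). [UNION drops 1 duplicate row(s)]
Iteration 3: no outgoing edges from {clean,compress,sign}; recursion stops.
Total rows emitted: 9.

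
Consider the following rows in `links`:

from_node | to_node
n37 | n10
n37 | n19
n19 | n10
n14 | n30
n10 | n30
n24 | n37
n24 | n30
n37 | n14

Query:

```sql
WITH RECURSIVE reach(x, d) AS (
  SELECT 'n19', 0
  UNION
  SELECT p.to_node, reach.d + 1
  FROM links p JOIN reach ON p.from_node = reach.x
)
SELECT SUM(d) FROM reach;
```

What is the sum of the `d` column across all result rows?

3

Base: (n19, d=0).
Iteration 1: edges from {n19} -> (n10, d=1).
Iteration 2: edges from {n10} -> (n30, d=2).
Iteration 3: no outgoing edges from {n30}; recursion stops.
SUM(d) = 0 + 1 + 2 = 3.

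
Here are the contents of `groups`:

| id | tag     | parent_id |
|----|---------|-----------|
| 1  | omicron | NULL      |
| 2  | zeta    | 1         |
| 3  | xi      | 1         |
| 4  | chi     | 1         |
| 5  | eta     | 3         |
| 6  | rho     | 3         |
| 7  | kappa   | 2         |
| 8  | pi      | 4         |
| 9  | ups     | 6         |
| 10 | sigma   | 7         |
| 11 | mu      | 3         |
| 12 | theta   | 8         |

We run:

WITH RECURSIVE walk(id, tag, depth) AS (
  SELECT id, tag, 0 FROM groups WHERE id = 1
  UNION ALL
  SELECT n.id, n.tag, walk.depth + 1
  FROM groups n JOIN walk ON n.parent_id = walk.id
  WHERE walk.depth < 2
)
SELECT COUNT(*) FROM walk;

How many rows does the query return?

Base: id=1 (omicron) at depth 0.
Iteration 1: rows with parent_id in {1} -> zeta (id 2, depth 1), xi (id 3, depth 1), chi (id 4, depth 1).
Iteration 2: rows with parent_id in {2,3,4} -> eta (id 5, depth 2), rho (id 6, depth 2), kappa (id 7, depth 2), pi (id 8, depth 2), mu (id 11, depth 2).
Iteration 3: depth < 2 fails for all current rows; recursion stops.
Total rows emitted: 9.

9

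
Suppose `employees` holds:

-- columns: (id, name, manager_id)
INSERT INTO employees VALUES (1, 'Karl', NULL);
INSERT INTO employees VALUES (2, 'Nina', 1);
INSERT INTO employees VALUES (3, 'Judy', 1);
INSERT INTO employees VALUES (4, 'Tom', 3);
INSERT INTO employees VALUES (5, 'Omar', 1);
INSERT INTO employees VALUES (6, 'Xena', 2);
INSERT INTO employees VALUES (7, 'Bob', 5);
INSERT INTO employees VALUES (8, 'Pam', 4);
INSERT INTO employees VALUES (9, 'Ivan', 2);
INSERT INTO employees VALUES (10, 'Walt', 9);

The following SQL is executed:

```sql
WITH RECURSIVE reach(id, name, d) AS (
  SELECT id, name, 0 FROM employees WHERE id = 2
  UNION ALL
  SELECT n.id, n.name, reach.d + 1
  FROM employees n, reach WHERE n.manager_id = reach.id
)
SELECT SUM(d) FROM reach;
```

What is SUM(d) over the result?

Base: id=2 (Nina) at d 0.
Iteration 1: rows with manager_id in {2} -> Xena (id 6, d 1), Ivan (id 9, d 1).
Iteration 2: rows with manager_id in {6,9} -> Walt (id 10, d 2).
Iteration 3: no rows with manager_id in {10}; recursion stops.
SUM(d) = 0 + 1 + 1 + 2 = 4.

4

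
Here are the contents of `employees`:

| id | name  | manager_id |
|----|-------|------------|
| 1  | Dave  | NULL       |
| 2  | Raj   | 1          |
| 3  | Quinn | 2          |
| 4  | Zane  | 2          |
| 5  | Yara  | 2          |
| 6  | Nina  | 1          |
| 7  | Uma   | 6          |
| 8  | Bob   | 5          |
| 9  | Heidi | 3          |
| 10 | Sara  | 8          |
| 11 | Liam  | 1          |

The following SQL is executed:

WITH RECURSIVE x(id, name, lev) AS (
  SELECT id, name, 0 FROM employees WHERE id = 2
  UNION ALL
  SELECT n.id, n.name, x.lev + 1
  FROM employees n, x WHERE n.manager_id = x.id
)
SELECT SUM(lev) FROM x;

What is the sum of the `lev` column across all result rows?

10

Base: id=2 (Raj) at lev 0.
Iteration 1: rows with manager_id in {2} -> Quinn (id 3, lev 1), Zane (id 4, lev 1), Yara (id 5, lev 1).
Iteration 2: rows with manager_id in {3,4,5} -> Bob (id 8, lev 2), Heidi (id 9, lev 2).
Iteration 3: rows with manager_id in {8,9} -> Sara (id 10, lev 3).
Iteration 4: no rows with manager_id in {10}; recursion stops.
SUM(lev) = 0 + 1 + 1 + 1 + 2 + 2 + 3 = 10.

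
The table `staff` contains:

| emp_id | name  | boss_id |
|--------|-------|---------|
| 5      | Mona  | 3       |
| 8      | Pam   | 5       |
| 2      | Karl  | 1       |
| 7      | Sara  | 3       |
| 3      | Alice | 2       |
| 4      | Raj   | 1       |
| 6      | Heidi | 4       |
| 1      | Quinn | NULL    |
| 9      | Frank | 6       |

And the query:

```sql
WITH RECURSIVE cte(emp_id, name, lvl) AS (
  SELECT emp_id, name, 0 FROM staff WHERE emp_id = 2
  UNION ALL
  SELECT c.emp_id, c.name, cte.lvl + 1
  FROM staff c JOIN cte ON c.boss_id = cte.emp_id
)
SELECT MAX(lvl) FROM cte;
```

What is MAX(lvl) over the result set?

Base: emp_id=2 (Karl) at lvl 0.
Iteration 1: rows with boss_id in {2} -> Alice (id 3, lvl 1).
Iteration 2: rows with boss_id in {3} -> Mona (id 5, lvl 2), Sara (id 7, lvl 2).
Iteration 3: rows with boss_id in {5,7} -> Pam (id 8, lvl 3).
Iteration 4: no rows with boss_id in {8}; recursion stops.
lvl values: 0, 1, 2, 2, 3; the maximum is 3.

3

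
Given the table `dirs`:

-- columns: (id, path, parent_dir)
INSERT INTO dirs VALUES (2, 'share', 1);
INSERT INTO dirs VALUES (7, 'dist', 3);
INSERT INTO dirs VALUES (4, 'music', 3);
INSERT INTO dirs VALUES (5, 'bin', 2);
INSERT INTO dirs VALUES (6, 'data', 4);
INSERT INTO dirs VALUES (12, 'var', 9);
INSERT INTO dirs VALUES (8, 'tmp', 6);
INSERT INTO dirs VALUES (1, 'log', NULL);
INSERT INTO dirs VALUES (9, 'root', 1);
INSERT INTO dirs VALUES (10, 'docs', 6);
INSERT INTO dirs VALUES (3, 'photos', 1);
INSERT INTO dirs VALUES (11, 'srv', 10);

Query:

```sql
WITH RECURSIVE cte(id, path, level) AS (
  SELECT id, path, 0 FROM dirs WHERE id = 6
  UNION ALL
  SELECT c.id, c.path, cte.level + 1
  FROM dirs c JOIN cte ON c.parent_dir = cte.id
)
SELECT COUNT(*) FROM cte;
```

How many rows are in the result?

4

Base: id=6 (data) at level 0.
Iteration 1: rows with parent_dir in {6} -> tmp (id 8, level 1), docs (id 10, level 1).
Iteration 2: rows with parent_dir in {8,10} -> srv (id 11, level 2).
Iteration 3: no rows with parent_dir in {11}; recursion stops.
Total rows emitted: 4.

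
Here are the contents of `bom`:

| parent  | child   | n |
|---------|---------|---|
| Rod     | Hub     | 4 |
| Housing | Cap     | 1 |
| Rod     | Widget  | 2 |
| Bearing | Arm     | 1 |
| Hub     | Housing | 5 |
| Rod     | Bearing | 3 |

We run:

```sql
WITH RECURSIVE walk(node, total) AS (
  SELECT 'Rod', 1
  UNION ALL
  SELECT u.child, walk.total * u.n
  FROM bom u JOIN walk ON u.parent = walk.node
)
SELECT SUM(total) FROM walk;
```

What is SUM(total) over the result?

Base: (Rod, total=1).
Iteration 1: components of {Rod} -> Bearing = 1*3 = 3, Hub = 1*4 = 4, Widget = 1*2 = 2.
Iteration 2: components of {Bearing,Hub,Widget} -> Arm = 3*1 = 3, Housing = 4*5 = 20.
Iteration 3: components of {Arm,Housing} -> Cap = 20*1 = 20.
Iteration 4: no further components; recursion stops.
SUM(total) = 1 + 4 + 2 + 3 + 20 + 3 + 20 = 53.

53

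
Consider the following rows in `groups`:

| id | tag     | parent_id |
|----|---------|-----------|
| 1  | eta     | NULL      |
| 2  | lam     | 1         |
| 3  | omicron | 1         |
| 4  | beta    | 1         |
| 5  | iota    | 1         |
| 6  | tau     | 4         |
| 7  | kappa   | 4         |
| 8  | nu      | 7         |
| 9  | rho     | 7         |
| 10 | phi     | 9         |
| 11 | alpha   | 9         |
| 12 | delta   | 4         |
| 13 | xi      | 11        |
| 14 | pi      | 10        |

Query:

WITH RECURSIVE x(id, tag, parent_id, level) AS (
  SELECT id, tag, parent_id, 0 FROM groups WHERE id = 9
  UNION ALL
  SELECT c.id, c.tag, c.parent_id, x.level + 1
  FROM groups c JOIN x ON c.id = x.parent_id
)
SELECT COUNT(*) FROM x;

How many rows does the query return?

Base: id=9 (rho), parent_id=7, level 0.
Iteration 1: join on id=7 -> kappa (id 7, parent_id=4, level 1).
Iteration 2: join on id=4 -> beta (id 4, parent_id=1, level 2).
Iteration 3: join on id=1 -> eta (id 1, parent_id=NULL, level 3).
Iteration 4: parent_id is NULL; no match; recursion stops.
Total rows emitted: 4.

4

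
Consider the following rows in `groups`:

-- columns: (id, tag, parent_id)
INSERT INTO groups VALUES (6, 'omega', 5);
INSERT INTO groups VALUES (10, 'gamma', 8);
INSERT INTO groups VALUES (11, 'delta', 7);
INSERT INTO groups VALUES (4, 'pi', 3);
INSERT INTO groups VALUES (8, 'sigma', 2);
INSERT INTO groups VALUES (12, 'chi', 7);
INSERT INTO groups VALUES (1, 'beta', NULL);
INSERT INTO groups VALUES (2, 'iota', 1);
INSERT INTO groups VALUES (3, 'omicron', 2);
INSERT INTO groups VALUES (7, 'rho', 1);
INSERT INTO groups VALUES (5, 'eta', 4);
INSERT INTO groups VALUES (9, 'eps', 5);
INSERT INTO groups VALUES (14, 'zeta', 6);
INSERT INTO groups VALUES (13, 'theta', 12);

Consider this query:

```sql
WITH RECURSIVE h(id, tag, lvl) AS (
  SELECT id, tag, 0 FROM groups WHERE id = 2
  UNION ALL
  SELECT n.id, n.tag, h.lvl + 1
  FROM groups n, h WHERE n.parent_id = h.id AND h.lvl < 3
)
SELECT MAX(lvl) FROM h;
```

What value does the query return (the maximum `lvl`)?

3

Base: id=2 (iota) at lvl 0.
Iteration 1: rows with parent_id in {2} -> omicron (id 3, lvl 1), sigma (id 8, lvl 1).
Iteration 2: rows with parent_id in {3,8} -> pi (id 4, lvl 2), gamma (id 10, lvl 2).
Iteration 3: rows with parent_id in {4,10} -> eta (id 5, lvl 3).
Iteration 4: lvl < 3 fails for all current rows; recursion stops.
lvl values: 0, 1, 1, 2, 2, 3; the maximum is 3.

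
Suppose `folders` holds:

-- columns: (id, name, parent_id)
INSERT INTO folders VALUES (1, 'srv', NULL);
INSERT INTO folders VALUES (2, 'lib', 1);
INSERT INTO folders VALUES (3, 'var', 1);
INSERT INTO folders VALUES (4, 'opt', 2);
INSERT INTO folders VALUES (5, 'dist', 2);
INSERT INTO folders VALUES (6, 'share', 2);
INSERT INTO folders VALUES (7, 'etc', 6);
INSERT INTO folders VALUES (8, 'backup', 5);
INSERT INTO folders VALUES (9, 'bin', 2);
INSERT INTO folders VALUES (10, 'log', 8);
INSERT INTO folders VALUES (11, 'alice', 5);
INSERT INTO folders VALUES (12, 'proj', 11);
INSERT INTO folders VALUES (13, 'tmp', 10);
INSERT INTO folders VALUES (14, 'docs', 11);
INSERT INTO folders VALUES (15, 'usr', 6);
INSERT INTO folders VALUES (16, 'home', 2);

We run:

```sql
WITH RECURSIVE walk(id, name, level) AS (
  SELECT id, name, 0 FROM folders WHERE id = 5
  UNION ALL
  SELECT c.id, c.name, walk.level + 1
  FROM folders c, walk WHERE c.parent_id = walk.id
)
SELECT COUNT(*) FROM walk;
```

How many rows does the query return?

Base: id=5 (dist) at level 0.
Iteration 1: rows with parent_id in {5} -> backup (id 8, level 1), alice (id 11, level 1).
Iteration 2: rows with parent_id in {8,11} -> log (id 10, level 2), proj (id 12, level 2), docs (id 14, level 2).
Iteration 3: rows with parent_id in {10,12,14} -> tmp (id 13, level 3).
Iteration 4: no rows with parent_id in {13}; recursion stops.
Total rows emitted: 7.

7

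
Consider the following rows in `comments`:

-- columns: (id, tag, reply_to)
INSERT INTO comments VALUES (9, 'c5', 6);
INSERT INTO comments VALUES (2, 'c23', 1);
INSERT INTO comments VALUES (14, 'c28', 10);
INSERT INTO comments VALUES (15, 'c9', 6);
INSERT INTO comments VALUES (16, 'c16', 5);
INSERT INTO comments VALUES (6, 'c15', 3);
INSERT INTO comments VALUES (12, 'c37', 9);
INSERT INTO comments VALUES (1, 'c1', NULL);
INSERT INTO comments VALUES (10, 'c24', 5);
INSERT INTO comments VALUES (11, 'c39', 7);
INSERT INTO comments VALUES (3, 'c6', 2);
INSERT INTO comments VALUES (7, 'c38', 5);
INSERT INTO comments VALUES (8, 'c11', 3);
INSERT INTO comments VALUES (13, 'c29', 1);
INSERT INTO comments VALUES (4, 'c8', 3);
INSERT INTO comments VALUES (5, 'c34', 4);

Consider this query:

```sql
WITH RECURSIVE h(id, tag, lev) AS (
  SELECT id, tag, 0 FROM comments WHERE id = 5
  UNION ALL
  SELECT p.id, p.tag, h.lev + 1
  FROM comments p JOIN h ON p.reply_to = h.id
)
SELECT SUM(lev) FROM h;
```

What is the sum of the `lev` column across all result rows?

7

Base: id=5 (c34) at lev 0.
Iteration 1: rows with reply_to in {5} -> c38 (id 7, lev 1), c24 (id 10, lev 1), c16 (id 16, lev 1).
Iteration 2: rows with reply_to in {7,10,16} -> c39 (id 11, lev 2), c28 (id 14, lev 2).
Iteration 3: no rows with reply_to in {11,14}; recursion stops.
SUM(lev) = 0 + 1 + 1 + 1 + 2 + 2 = 7.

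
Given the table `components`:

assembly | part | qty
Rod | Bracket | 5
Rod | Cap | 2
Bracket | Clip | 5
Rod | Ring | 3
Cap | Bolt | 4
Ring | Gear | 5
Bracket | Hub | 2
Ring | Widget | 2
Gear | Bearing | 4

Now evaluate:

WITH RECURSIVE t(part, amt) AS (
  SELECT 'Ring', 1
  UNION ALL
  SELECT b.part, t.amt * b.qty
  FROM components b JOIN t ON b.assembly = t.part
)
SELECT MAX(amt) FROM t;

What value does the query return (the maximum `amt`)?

20

Base: (Ring, amt=1).
Iteration 1: components of {Ring} -> Gear = 1*5 = 5, Widget = 1*2 = 2.
Iteration 2: components of {Gear,Widget} -> Bearing = 5*4 = 20.
Iteration 3: no further components; recursion stops.
amt values: 1, 5, 2, 20; the maximum is 20.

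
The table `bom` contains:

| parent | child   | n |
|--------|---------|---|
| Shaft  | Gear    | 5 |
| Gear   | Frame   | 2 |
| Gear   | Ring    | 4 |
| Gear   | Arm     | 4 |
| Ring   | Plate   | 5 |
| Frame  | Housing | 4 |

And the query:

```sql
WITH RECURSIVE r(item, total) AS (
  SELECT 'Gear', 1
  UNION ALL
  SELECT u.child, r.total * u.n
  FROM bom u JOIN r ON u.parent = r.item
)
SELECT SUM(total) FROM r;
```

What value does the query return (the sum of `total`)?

39

Base: (Gear, total=1).
Iteration 1: components of {Gear} -> Arm = 1*4 = 4, Frame = 1*2 = 2, Ring = 1*4 = 4.
Iteration 2: components of {Arm,Frame,Ring} -> Housing = 2*4 = 8, Plate = 4*5 = 20.
Iteration 3: no further components; recursion stops.
SUM(total) = 1 + 2 + 4 + 4 + 8 + 20 = 39.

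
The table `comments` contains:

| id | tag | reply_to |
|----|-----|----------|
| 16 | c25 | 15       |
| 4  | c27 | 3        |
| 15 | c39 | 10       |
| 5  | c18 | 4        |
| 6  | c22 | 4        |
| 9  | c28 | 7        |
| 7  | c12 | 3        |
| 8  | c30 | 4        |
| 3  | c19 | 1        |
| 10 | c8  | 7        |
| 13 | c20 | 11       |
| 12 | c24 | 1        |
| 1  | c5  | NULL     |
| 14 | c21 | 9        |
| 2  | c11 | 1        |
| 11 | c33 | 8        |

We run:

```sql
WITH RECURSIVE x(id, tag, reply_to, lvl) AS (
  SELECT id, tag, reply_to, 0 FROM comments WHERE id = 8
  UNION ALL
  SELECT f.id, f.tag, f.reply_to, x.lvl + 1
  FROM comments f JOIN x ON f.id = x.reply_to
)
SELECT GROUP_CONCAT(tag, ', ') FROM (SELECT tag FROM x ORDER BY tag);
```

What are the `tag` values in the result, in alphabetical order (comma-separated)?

Base: id=8 (c30), reply_to=4, lvl 0.
Iteration 1: join on id=4 -> c27 (id 4, reply_to=3, lvl 1).
Iteration 2: join on id=3 -> c19 (id 3, reply_to=1, lvl 2).
Iteration 3: join on id=1 -> c5 (id 1, reply_to=NULL, lvl 3).
Iteration 4: reply_to is NULL; no match; recursion stops.

c19, c27, c30, c5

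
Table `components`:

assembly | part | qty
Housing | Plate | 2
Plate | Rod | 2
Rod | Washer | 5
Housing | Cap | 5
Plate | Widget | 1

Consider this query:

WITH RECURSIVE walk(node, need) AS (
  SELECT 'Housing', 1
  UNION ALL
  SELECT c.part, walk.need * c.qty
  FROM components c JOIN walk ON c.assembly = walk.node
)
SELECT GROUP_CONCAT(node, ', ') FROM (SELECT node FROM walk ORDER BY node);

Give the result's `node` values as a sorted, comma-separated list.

Cap, Housing, Plate, Rod, Washer, Widget

Base: (Housing, need=1).
Iteration 1: components of {Housing} -> Cap = 1*5 = 5, Plate = 1*2 = 2.
Iteration 2: components of {Cap,Plate} -> Rod = 2*2 = 4, Widget = 2*1 = 2.
Iteration 3: components of {Rod,Widget} -> Washer = 4*5 = 20.
Iteration 4: no further components; recursion stops.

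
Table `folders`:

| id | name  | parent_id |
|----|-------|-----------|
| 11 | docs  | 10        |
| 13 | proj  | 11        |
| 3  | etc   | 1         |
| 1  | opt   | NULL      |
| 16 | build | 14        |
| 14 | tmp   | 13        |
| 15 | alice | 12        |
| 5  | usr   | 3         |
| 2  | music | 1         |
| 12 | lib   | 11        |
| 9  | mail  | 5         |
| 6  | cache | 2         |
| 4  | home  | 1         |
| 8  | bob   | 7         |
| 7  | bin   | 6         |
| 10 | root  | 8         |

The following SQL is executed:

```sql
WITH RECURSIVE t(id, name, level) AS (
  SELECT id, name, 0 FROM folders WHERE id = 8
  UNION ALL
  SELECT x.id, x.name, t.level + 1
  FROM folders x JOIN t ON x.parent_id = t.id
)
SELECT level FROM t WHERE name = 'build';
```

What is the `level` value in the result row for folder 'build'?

5

Base: id=8 (bob) at level 0.
Iteration 1: rows with parent_id in {8} -> root (id 10, level 1).
Iteration 2: rows with parent_id in {10} -> docs (id 11, level 2).
Iteration 3: rows with parent_id in {11} -> lib (id 12, level 3), proj (id 13, level 3).
Iteration 4: rows with parent_id in {12,13} -> tmp (id 14, level 4), alice (id 15, level 4).
Iteration 5: rows with parent_id in {14,15} -> build (id 16, level 5).
Iteration 6: no rows with parent_id in {16}; recursion stops.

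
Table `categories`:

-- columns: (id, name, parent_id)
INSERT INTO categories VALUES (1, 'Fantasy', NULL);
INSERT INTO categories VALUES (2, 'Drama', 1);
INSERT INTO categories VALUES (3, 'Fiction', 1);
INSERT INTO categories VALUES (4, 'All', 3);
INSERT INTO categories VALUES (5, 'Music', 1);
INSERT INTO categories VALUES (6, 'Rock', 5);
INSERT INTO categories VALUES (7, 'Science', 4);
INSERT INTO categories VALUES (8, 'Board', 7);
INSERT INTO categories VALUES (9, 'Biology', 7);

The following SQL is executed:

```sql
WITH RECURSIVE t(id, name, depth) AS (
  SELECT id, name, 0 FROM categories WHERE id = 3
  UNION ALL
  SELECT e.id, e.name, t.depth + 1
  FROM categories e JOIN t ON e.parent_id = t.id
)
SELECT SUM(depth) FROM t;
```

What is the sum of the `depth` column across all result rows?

9

Base: id=3 (Fiction) at depth 0.
Iteration 1: rows with parent_id in {3} -> All (id 4, depth 1).
Iteration 2: rows with parent_id in {4} -> Science (id 7, depth 2).
Iteration 3: rows with parent_id in {7} -> Board (id 8, depth 3), Biology (id 9, depth 3).
Iteration 4: no rows with parent_id in {8,9}; recursion stops.
SUM(depth) = 0 + 1 + 2 + 3 + 3 = 9.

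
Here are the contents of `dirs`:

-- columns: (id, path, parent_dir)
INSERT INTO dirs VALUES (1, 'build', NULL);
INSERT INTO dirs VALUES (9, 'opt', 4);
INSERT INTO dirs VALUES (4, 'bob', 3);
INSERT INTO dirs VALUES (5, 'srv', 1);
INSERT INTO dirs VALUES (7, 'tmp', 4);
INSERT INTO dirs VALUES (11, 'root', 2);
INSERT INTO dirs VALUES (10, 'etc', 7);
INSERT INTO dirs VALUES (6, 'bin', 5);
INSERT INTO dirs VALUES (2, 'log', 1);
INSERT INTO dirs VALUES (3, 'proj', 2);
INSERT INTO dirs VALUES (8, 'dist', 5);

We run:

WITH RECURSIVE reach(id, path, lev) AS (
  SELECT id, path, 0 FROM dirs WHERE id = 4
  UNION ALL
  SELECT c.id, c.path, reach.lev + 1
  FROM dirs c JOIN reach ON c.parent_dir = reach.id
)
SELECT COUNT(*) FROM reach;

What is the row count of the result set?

Base: id=4 (bob) at lev 0.
Iteration 1: rows with parent_dir in {4} -> tmp (id 7, lev 1), opt (id 9, lev 1).
Iteration 2: rows with parent_dir in {7,9} -> etc (id 10, lev 2).
Iteration 3: no rows with parent_dir in {10}; recursion stops.
Total rows emitted: 4.

4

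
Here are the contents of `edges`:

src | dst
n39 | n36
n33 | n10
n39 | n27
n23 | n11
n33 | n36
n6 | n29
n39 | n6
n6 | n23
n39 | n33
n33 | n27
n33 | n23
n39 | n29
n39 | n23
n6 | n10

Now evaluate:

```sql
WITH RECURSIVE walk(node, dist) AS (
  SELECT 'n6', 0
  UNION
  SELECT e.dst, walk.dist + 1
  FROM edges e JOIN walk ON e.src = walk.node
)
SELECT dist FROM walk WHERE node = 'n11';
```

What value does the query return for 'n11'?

2

Base: (n6, dist=0).
Iteration 1: edges from {n6} -> (n10, dist=1), (n23, dist=1), (n29, dist=1).
Iteration 2: edges from {n10,n23,n29} -> (n11, dist=2).
Iteration 3: no outgoing edges from {n11}; recursion stops.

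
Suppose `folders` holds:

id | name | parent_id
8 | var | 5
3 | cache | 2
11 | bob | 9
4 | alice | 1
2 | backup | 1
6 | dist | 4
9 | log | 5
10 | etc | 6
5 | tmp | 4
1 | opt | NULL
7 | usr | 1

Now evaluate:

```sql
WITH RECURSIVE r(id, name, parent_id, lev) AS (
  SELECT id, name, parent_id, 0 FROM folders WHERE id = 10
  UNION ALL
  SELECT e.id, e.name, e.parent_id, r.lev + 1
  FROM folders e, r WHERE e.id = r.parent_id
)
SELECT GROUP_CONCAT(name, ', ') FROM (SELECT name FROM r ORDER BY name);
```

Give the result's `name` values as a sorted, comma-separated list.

alice, dist, etc, opt

Base: id=10 (etc), parent_id=6, lev 0.
Iteration 1: join on id=6 -> dist (id 6, parent_id=4, lev 1).
Iteration 2: join on id=4 -> alice (id 4, parent_id=1, lev 2).
Iteration 3: join on id=1 -> opt (id 1, parent_id=NULL, lev 3).
Iteration 4: parent_id is NULL; no match; recursion stops.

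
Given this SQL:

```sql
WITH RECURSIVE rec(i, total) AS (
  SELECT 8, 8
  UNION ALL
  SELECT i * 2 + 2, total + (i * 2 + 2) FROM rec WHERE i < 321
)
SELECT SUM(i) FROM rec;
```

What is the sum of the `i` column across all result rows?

1256

Base: i=8, total=8.
Iteration 1: 8 < 321 holds -> i = 8 * 2 + 2 = 18, total = 8 + 18 = 26.
Iteration 2: 18 < 321 holds -> i = 18 * 2 + 2 = 38, total = 26 + 38 = 64.
Iteration 3: 38 < 321 holds -> i = 38 * 2 + 2 = 78, total = 64 + 78 = 142.
Iteration 4: 78 < 321 holds -> i = 78 * 2 + 2 = 158, total = 142 + 158 = 300.
Iteration 5: 158 < 321 holds -> i = 158 * 2 + 2 = 318, total = 300 + 318 = 618.
Iteration 6: 318 < 321 holds -> i = 318 * 2 + 2 = 638, total = 618 + 638 = 1256.
Iteration 7: 638 < 321 fails; recursion stops.
SUM(i) = 8 + 18 + 38 + 78 + 158 + 318 + 638 = 1256.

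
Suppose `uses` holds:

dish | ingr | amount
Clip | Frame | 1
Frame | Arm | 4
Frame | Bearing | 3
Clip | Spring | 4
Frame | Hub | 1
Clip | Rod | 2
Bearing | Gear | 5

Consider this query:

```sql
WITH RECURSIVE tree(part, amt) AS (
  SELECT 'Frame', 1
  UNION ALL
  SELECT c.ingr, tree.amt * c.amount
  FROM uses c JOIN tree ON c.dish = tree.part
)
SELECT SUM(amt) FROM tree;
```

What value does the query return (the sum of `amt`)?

Base: (Frame, amt=1).
Iteration 1: components of {Frame} -> Arm = 1*4 = 4, Bearing = 1*3 = 3, Hub = 1*1 = 1.
Iteration 2: components of {Arm,Bearing,Hub} -> Gear = 3*5 = 15.
Iteration 3: no further components; recursion stops.
SUM(amt) = 1 + 4 + 3 + 1 + 15 = 24.

24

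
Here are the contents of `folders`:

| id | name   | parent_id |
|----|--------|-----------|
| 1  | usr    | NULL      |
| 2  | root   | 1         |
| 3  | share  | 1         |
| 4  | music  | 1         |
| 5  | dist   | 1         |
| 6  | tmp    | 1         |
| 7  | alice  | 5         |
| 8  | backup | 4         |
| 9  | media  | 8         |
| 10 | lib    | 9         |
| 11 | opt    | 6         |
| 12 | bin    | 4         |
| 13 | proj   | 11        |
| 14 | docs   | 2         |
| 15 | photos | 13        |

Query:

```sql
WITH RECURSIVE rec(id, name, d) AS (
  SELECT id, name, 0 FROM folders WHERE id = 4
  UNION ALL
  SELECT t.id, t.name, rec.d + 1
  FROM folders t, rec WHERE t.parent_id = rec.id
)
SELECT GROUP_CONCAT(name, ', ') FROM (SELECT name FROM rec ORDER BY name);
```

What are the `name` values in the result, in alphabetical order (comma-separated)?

backup, bin, lib, media, music

Base: id=4 (music) at d 0.
Iteration 1: rows with parent_id in {4} -> backup (id 8, d 1), bin (id 12, d 1).
Iteration 2: rows with parent_id in {8,12} -> media (id 9, d 2).
Iteration 3: rows with parent_id in {9} -> lib (id 10, d 3).
Iteration 4: no rows with parent_id in {10}; recursion stops.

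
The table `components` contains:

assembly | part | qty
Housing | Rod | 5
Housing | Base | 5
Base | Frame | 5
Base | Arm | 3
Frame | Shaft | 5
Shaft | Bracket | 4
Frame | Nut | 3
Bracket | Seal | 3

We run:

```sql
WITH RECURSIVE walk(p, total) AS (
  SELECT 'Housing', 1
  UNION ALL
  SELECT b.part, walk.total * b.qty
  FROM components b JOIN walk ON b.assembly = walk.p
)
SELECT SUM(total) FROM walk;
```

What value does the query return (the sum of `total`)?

Base: (Housing, total=1).
Iteration 1: components of {Housing} -> Base = 1*5 = 5, Rod = 1*5 = 5.
Iteration 2: components of {Base,Rod} -> Arm = 5*3 = 15, Frame = 5*5 = 25.
Iteration 3: components of {Arm,Frame} -> Nut = 25*3 = 75, Shaft = 25*5 = 125.
Iteration 4: components of {Nut,Shaft} -> Bracket = 125*4 = 500.
Iteration 5: components of {Bracket} -> Seal = 500*3 = 1500.
Iteration 6: no further components; recursion stops.
SUM(total) = 1 + 5 + 5 + 25 + 15 + 125 + 75 + 500 + 1500 = 2251.

2251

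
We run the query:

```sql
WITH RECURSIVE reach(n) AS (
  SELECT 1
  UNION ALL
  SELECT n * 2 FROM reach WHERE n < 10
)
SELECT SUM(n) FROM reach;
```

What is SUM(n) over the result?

Base: n=1.
Iteration 1: 1 < 10 holds -> n = 1 * 2 = 2.
Iteration 2: 2 < 10 holds -> n = 2 * 2 = 4.
Iteration 3: 4 < 10 holds -> n = 4 * 2 = 8.
Iteration 4: 8 < 10 holds -> n = 8 * 2 = 16.
Iteration 5: 16 < 10 fails; recursion stops.
SUM(n) = 1 + 2 + 4 + 8 + 16 = 31.

31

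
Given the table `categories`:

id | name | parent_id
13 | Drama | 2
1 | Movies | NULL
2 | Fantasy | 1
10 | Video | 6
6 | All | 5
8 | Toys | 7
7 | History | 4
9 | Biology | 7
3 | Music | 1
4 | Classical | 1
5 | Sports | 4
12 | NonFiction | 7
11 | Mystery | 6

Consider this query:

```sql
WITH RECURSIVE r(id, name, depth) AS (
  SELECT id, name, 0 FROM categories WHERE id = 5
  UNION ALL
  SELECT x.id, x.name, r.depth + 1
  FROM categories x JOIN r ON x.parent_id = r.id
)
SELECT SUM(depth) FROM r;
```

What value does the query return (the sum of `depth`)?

Base: id=5 (Sports) at depth 0.
Iteration 1: rows with parent_id in {5} -> All (id 6, depth 1).
Iteration 2: rows with parent_id in {6} -> Video (id 10, depth 2), Mystery (id 11, depth 2).
Iteration 3: no rows with parent_id in {10,11}; recursion stops.
SUM(depth) = 0 + 1 + 2 + 2 = 5.

5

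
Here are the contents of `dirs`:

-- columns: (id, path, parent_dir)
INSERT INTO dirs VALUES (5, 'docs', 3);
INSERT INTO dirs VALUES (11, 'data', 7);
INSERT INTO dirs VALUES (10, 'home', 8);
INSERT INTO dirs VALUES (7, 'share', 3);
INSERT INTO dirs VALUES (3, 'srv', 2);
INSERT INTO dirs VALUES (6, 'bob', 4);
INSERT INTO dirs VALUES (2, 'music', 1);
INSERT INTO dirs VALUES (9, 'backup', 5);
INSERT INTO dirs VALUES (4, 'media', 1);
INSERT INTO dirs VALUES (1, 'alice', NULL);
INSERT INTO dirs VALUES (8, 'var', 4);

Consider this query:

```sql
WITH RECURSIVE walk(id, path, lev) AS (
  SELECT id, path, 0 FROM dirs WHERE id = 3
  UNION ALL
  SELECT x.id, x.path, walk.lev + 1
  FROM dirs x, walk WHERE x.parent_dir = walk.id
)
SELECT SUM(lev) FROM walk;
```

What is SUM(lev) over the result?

6

Base: id=3 (srv) at lev 0.
Iteration 1: rows with parent_dir in {3} -> docs (id 5, lev 1), share (id 7, lev 1).
Iteration 2: rows with parent_dir in {5,7} -> backup (id 9, lev 2), data (id 11, lev 2).
Iteration 3: no rows with parent_dir in {9,11}; recursion stops.
SUM(lev) = 0 + 1 + 1 + 2 + 2 = 6.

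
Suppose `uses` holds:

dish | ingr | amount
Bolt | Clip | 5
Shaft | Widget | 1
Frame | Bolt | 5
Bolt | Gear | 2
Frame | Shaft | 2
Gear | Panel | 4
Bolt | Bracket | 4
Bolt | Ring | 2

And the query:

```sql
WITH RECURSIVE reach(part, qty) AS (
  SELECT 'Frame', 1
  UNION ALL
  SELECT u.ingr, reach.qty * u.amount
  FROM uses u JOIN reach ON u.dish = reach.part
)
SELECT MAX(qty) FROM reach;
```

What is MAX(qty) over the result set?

Base: (Frame, qty=1).
Iteration 1: components of {Frame} -> Bolt = 1*5 = 5, Shaft = 1*2 = 2.
Iteration 2: components of {Bolt,Shaft} -> Bracket = 5*4 = 20, Clip = 5*5 = 25, Gear = 5*2 = 10, Ring = 5*2 = 10, Widget = 2*1 = 2.
Iteration 3: components of {Bracket,Clip,Gear,Ring,Widget} -> Panel = 10*4 = 40.
Iteration 4: no further components; recursion stops.
qty values: 1, 2, 5, 2, 20, 25, 10, 10, 40; the maximum is 40.

40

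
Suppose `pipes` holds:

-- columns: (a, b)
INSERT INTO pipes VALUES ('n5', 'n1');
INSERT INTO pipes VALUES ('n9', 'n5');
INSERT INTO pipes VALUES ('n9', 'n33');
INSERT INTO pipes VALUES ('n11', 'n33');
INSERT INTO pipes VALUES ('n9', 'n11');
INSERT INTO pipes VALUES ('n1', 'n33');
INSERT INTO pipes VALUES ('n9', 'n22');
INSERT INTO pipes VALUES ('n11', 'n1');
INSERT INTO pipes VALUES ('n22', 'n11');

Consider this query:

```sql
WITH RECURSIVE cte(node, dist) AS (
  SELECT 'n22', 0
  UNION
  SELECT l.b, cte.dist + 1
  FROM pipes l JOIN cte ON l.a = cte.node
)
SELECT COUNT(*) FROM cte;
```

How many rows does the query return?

Base: (n22, dist=0).
Iteration 1: edges from {n22} -> (n11, dist=1).
Iteration 2: edges from {n11} -> (n1, dist=2), (n33, dist=2).
Iteration 3: edges from {n1,n33} -> (n33, dist=3).
Iteration 4: no outgoing edges from {n33}; recursion stops.
Total rows emitted: 5.

5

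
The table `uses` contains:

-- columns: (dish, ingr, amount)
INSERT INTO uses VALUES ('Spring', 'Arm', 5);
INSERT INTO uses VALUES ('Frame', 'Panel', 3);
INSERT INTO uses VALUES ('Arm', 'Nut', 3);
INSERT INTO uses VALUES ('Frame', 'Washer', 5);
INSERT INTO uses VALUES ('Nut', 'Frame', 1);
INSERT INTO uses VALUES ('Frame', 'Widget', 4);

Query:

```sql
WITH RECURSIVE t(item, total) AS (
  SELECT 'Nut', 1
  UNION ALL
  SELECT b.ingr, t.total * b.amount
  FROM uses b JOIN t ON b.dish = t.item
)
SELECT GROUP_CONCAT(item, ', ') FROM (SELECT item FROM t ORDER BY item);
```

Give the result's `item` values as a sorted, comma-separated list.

Base: (Nut, total=1).
Iteration 1: components of {Nut} -> Frame = 1*1 = 1.
Iteration 2: components of {Frame} -> Panel = 1*3 = 3, Washer = 1*5 = 5, Widget = 1*4 = 4.
Iteration 3: no further components; recursion stops.

Frame, Nut, Panel, Washer, Widget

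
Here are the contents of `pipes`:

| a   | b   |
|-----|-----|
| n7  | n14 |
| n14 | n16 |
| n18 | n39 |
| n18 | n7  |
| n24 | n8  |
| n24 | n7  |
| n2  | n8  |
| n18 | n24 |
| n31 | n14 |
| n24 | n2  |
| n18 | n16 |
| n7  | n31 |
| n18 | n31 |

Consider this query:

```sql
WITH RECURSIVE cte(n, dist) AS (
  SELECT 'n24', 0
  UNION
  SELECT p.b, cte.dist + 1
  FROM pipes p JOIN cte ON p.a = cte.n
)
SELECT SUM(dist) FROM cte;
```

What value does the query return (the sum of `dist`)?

19

Base: (n24, dist=0).
Iteration 1: edges from {n24} -> (n2, dist=1), (n7, dist=1), (n8, dist=1).
Iteration 2: edges from {n2,n7,n8} -> (n14, dist=2), (n31, dist=2), (n8, dist=2).
Iteration 3: edges from {n14,n31,n8} -> (n14, dist=3), (n16, dist=3).
Iteration 4: edges from {n14,n16} -> (n16, dist=4).
Iteration 5: no outgoing edges from {n16}; recursion stops.
SUM(dist) = 0 + 1 + 1 + 1 + 2 + 2 + 2 + 3 + 3 + 4 = 19.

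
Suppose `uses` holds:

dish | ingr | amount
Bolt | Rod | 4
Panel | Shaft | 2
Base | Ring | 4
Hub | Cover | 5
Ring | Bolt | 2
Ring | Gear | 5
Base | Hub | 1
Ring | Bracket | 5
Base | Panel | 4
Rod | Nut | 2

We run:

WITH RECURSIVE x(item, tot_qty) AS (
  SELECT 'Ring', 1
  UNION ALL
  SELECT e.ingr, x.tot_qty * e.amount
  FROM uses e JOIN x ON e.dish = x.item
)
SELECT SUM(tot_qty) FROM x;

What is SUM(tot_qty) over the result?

37

Base: (Ring, tot_qty=1).
Iteration 1: components of {Ring} -> Bolt = 1*2 = 2, Bracket = 1*5 = 5, Gear = 1*5 = 5.
Iteration 2: components of {Bolt,Bracket,Gear} -> Rod = 2*4 = 8.
Iteration 3: components of {Rod} -> Nut = 8*2 = 16.
Iteration 4: no further components; recursion stops.
SUM(tot_qty) = 1 + 2 + 5 + 5 + 8 + 16 = 37.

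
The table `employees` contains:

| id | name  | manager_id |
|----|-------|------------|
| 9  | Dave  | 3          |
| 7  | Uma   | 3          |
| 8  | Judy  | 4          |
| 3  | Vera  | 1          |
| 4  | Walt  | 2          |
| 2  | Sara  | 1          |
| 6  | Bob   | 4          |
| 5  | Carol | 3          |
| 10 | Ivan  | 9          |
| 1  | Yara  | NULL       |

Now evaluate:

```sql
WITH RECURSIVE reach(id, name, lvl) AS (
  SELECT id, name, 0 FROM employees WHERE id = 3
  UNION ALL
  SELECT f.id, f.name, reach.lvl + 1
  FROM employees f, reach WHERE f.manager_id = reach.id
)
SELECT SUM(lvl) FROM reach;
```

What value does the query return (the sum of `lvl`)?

5

Base: id=3 (Vera) at lvl 0.
Iteration 1: rows with manager_id in {3} -> Carol (id 5, lvl 1), Uma (id 7, lvl 1), Dave (id 9, lvl 1).
Iteration 2: rows with manager_id in {5,7,9} -> Ivan (id 10, lvl 2).
Iteration 3: no rows with manager_id in {10}; recursion stops.
SUM(lvl) = 0 + 1 + 1 + 1 + 2 = 5.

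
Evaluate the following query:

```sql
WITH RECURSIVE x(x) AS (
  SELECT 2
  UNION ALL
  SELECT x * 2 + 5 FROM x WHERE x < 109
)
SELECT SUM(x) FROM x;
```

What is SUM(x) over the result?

Base: x=2.
Iteration 1: 2 < 109 holds -> x = 2 * 2 + 5 = 9.
Iteration 2: 9 < 109 holds -> x = 9 * 2 + 5 = 23.
Iteration 3: 23 < 109 holds -> x = 23 * 2 + 5 = 51.
Iteration 4: 51 < 109 holds -> x = 51 * 2 + 5 = 107.
Iteration 5: 107 < 109 holds -> x = 107 * 2 + 5 = 219.
Iteration 6: 219 < 109 fails; recursion stops.
SUM(x) = 2 + 9 + 23 + 51 + 107 + 219 = 411.

411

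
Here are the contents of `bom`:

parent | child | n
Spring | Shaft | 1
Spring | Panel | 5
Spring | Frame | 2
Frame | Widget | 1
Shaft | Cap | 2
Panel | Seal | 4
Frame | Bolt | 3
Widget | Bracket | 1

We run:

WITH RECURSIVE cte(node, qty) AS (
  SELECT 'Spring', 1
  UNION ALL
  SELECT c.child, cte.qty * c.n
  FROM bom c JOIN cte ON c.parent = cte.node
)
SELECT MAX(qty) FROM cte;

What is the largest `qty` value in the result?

Base: (Spring, qty=1).
Iteration 1: components of {Spring} -> Frame = 1*2 = 2, Panel = 1*5 = 5, Shaft = 1*1 = 1.
Iteration 2: components of {Frame,Panel,Shaft} -> Bolt = 2*3 = 6, Cap = 1*2 = 2, Seal = 5*4 = 20, Widget = 2*1 = 2.
Iteration 3: components of {Bolt,Cap,Seal,Widget} -> Bracket = 2*1 = 2.
Iteration 4: no further components; recursion stops.
qty values: 1, 1, 5, 2, 2, 20, 2, 6, 2; the maximum is 20.

20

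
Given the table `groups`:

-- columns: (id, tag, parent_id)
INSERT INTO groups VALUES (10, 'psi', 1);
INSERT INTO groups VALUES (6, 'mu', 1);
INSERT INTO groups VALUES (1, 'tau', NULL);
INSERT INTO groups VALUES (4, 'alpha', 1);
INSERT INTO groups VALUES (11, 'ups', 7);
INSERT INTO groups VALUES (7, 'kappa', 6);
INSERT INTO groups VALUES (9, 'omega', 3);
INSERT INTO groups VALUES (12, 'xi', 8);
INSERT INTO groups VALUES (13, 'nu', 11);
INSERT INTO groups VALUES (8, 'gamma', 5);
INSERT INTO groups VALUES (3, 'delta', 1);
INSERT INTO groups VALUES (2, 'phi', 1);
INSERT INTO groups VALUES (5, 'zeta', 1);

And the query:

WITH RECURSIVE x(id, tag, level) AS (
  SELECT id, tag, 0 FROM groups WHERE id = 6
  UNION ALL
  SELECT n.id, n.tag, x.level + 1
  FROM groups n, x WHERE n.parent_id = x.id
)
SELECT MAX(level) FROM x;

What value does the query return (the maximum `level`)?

3

Base: id=6 (mu) at level 0.
Iteration 1: rows with parent_id in {6} -> kappa (id 7, level 1).
Iteration 2: rows with parent_id in {7} -> ups (id 11, level 2).
Iteration 3: rows with parent_id in {11} -> nu (id 13, level 3).
Iteration 4: no rows with parent_id in {13}; recursion stops.
level values: 0, 1, 2, 3; the maximum is 3.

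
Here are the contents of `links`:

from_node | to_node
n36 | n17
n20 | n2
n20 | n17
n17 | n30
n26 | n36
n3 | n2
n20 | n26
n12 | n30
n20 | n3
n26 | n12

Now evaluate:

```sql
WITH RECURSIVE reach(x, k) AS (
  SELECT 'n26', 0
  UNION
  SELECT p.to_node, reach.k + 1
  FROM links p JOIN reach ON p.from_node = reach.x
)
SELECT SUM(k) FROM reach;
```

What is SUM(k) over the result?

9

Base: (n26, k=0).
Iteration 1: edges from {n26} -> (n12, k=1), (n36, k=1).
Iteration 2: edges from {n12,n36} -> (n17, k=2), (n30, k=2).
Iteration 3: edges from {n17,n30} -> (n30, k=3).
Iteration 4: no outgoing edges from {n30}; recursion stops.
SUM(k) = 0 + 1 + 1 + 2 + 2 + 3 = 9.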